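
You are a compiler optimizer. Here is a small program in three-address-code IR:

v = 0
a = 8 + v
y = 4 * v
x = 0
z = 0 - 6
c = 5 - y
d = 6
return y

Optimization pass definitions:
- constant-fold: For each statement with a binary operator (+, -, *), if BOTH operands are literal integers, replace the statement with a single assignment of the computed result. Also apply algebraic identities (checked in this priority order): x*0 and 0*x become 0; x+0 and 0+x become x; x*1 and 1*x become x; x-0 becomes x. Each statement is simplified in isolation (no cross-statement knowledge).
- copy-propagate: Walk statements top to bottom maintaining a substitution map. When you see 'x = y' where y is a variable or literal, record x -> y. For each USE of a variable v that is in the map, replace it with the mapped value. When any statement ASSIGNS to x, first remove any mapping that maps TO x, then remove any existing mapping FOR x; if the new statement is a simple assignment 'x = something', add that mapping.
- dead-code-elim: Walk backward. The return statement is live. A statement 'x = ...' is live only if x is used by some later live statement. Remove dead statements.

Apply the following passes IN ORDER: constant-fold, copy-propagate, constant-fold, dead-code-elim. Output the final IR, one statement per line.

Initial IR:
  v = 0
  a = 8 + v
  y = 4 * v
  x = 0
  z = 0 - 6
  c = 5 - y
  d = 6
  return y
After constant-fold (8 stmts):
  v = 0
  a = 8 + v
  y = 4 * v
  x = 0
  z = -6
  c = 5 - y
  d = 6
  return y
After copy-propagate (8 stmts):
  v = 0
  a = 8 + 0
  y = 4 * 0
  x = 0
  z = -6
  c = 5 - y
  d = 6
  return y
After constant-fold (8 stmts):
  v = 0
  a = 8
  y = 0
  x = 0
  z = -6
  c = 5 - y
  d = 6
  return y
After dead-code-elim (2 stmts):
  y = 0
  return y

Answer: y = 0
return y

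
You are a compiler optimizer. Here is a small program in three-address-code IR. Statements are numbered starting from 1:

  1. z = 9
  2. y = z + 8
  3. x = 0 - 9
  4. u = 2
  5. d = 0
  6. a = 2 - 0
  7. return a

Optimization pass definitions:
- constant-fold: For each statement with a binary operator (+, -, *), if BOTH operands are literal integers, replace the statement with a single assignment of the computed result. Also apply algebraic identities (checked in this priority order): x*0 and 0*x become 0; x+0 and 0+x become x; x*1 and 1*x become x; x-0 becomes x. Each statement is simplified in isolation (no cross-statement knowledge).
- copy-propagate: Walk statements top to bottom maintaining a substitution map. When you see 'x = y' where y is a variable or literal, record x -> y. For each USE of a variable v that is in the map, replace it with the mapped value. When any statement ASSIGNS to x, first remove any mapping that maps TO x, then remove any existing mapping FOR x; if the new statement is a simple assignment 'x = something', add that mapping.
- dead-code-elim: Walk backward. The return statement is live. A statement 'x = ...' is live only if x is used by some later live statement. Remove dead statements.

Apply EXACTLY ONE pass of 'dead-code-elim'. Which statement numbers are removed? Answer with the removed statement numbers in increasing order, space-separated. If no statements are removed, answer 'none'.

Backward liveness scan:
Stmt 1 'z = 9': DEAD (z not in live set [])
Stmt 2 'y = z + 8': DEAD (y not in live set [])
Stmt 3 'x = 0 - 9': DEAD (x not in live set [])
Stmt 4 'u = 2': DEAD (u not in live set [])
Stmt 5 'd = 0': DEAD (d not in live set [])
Stmt 6 'a = 2 - 0': KEEP (a is live); live-in = []
Stmt 7 'return a': KEEP (return); live-in = ['a']
Removed statement numbers: [1, 2, 3, 4, 5]
Surviving IR:
  a = 2 - 0
  return a

Answer: 1 2 3 4 5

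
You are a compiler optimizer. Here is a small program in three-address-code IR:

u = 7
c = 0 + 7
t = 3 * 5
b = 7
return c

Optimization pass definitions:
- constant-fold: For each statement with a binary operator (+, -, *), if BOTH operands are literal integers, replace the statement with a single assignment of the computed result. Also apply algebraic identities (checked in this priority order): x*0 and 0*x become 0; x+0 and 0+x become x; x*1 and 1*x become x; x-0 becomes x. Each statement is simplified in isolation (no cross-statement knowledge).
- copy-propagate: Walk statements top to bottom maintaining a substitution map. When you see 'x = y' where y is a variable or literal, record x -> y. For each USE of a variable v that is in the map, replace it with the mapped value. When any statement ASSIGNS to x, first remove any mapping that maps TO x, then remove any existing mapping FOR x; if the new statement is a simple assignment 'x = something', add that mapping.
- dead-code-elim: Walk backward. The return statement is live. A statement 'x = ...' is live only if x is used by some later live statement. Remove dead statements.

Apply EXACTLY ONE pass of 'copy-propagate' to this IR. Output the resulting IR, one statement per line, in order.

Answer: u = 7
c = 0 + 7
t = 3 * 5
b = 7
return c

Derivation:
Applying copy-propagate statement-by-statement:
  [1] u = 7  (unchanged)
  [2] c = 0 + 7  (unchanged)
  [3] t = 3 * 5  (unchanged)
  [4] b = 7  (unchanged)
  [5] return c  (unchanged)
Result (5 stmts):
  u = 7
  c = 0 + 7
  t = 3 * 5
  b = 7
  return c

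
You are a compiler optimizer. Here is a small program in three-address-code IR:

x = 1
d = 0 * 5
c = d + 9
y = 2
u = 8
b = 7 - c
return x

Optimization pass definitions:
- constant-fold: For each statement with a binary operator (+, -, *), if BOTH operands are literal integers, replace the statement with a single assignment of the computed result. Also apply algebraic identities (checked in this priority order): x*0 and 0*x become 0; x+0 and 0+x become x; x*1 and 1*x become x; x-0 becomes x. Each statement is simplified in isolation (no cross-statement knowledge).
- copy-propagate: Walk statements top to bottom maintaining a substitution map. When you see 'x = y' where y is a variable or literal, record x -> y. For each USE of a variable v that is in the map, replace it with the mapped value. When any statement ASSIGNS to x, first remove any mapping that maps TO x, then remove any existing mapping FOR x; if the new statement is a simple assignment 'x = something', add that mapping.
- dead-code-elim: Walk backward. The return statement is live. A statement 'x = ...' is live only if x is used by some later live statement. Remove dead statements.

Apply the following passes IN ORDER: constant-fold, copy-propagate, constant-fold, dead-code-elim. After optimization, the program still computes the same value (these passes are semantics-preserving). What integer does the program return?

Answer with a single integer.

Answer: 1

Derivation:
Initial IR:
  x = 1
  d = 0 * 5
  c = d + 9
  y = 2
  u = 8
  b = 7 - c
  return x
After constant-fold (7 stmts):
  x = 1
  d = 0
  c = d + 9
  y = 2
  u = 8
  b = 7 - c
  return x
After copy-propagate (7 stmts):
  x = 1
  d = 0
  c = 0 + 9
  y = 2
  u = 8
  b = 7 - c
  return 1
After constant-fold (7 stmts):
  x = 1
  d = 0
  c = 9
  y = 2
  u = 8
  b = 7 - c
  return 1
After dead-code-elim (1 stmts):
  return 1
Evaluate:
  x = 1  =>  x = 1
  d = 0 * 5  =>  d = 0
  c = d + 9  =>  c = 9
  y = 2  =>  y = 2
  u = 8  =>  u = 8
  b = 7 - c  =>  b = -2
  return x = 1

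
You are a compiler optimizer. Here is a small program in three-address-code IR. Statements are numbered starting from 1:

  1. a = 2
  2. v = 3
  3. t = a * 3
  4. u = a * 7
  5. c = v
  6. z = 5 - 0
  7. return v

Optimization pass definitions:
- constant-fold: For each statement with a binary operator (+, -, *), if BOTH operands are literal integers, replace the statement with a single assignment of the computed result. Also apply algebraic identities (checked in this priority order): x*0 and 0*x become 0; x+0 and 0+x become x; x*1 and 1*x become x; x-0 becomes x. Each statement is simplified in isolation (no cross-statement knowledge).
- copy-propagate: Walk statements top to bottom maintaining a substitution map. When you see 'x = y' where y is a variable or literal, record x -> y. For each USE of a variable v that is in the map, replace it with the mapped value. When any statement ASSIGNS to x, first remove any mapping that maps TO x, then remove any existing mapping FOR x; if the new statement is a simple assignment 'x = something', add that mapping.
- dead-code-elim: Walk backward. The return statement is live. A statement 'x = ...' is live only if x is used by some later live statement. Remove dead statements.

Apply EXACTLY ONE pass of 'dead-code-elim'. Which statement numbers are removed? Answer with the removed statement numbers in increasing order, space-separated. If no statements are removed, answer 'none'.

Answer: 1 3 4 5 6

Derivation:
Backward liveness scan:
Stmt 1 'a = 2': DEAD (a not in live set [])
Stmt 2 'v = 3': KEEP (v is live); live-in = []
Stmt 3 't = a * 3': DEAD (t not in live set ['v'])
Stmt 4 'u = a * 7': DEAD (u not in live set ['v'])
Stmt 5 'c = v': DEAD (c not in live set ['v'])
Stmt 6 'z = 5 - 0': DEAD (z not in live set ['v'])
Stmt 7 'return v': KEEP (return); live-in = ['v']
Removed statement numbers: [1, 3, 4, 5, 6]
Surviving IR:
  v = 3
  return v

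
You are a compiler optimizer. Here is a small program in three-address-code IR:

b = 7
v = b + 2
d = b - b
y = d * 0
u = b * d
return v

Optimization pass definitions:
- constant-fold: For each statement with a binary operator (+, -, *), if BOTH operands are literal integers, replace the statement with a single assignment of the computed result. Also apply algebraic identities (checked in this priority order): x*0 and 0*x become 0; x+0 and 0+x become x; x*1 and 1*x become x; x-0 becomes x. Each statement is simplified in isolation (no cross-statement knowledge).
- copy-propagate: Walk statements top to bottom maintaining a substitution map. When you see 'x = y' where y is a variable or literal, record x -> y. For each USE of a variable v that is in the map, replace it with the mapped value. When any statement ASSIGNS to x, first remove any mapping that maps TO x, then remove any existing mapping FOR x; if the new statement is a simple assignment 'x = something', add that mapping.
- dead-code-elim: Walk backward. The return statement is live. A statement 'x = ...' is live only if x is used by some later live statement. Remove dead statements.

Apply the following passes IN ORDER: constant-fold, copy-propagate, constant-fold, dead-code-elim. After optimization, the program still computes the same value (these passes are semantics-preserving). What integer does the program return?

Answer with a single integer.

Answer: 9

Derivation:
Initial IR:
  b = 7
  v = b + 2
  d = b - b
  y = d * 0
  u = b * d
  return v
After constant-fold (6 stmts):
  b = 7
  v = b + 2
  d = b - b
  y = 0
  u = b * d
  return v
After copy-propagate (6 stmts):
  b = 7
  v = 7 + 2
  d = 7 - 7
  y = 0
  u = 7 * d
  return v
After constant-fold (6 stmts):
  b = 7
  v = 9
  d = 0
  y = 0
  u = 7 * d
  return v
After dead-code-elim (2 stmts):
  v = 9
  return v
Evaluate:
  b = 7  =>  b = 7
  v = b + 2  =>  v = 9
  d = b - b  =>  d = 0
  y = d * 0  =>  y = 0
  u = b * d  =>  u = 0
  return v = 9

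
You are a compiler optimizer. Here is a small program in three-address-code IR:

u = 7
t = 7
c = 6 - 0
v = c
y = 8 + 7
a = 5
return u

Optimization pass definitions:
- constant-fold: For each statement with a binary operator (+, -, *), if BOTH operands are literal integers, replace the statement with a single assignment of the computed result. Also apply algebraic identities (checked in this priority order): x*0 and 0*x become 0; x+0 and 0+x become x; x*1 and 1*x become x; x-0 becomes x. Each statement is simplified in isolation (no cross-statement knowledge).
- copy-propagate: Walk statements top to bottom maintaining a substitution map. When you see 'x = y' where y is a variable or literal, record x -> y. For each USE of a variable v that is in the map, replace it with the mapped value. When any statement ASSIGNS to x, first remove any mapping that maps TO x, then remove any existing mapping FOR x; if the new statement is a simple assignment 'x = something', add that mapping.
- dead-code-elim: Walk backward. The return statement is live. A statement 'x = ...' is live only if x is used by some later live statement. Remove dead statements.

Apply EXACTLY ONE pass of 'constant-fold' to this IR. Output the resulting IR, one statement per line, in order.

Answer: u = 7
t = 7
c = 6
v = c
y = 15
a = 5
return u

Derivation:
Applying constant-fold statement-by-statement:
  [1] u = 7  (unchanged)
  [2] t = 7  (unchanged)
  [3] c = 6 - 0  -> c = 6
  [4] v = c  (unchanged)
  [5] y = 8 + 7  -> y = 15
  [6] a = 5  (unchanged)
  [7] return u  (unchanged)
Result (7 stmts):
  u = 7
  t = 7
  c = 6
  v = c
  y = 15
  a = 5
  return u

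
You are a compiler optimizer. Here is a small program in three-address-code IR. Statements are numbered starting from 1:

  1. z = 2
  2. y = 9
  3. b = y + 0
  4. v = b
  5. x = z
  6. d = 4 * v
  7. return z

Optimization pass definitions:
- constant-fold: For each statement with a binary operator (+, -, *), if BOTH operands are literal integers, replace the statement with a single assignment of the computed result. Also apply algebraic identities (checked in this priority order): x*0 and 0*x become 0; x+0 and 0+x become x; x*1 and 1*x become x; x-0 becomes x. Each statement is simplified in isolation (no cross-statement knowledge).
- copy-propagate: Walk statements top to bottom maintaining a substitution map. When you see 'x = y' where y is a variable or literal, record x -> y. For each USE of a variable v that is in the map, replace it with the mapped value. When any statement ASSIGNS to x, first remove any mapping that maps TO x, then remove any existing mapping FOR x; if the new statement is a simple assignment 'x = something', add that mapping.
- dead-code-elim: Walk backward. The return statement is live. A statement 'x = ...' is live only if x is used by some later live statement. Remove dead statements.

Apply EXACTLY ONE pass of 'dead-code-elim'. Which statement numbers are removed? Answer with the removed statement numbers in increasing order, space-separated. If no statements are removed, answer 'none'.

Backward liveness scan:
Stmt 1 'z = 2': KEEP (z is live); live-in = []
Stmt 2 'y = 9': DEAD (y not in live set ['z'])
Stmt 3 'b = y + 0': DEAD (b not in live set ['z'])
Stmt 4 'v = b': DEAD (v not in live set ['z'])
Stmt 5 'x = z': DEAD (x not in live set ['z'])
Stmt 6 'd = 4 * v': DEAD (d not in live set ['z'])
Stmt 7 'return z': KEEP (return); live-in = ['z']
Removed statement numbers: [2, 3, 4, 5, 6]
Surviving IR:
  z = 2
  return z

Answer: 2 3 4 5 6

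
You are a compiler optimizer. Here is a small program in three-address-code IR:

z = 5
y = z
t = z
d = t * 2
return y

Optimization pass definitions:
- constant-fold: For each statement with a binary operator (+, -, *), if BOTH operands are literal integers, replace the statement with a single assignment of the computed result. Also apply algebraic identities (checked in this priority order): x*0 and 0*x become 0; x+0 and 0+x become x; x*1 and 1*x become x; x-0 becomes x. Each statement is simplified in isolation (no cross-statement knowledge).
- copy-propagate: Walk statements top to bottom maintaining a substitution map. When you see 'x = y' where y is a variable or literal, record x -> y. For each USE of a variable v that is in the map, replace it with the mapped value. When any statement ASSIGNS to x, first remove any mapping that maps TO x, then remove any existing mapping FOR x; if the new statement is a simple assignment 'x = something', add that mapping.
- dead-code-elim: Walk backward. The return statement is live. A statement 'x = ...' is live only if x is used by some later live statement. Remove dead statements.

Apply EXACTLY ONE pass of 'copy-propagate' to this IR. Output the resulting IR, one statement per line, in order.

Applying copy-propagate statement-by-statement:
  [1] z = 5  (unchanged)
  [2] y = z  -> y = 5
  [3] t = z  -> t = 5
  [4] d = t * 2  -> d = 5 * 2
  [5] return y  -> return 5
Result (5 stmts):
  z = 5
  y = 5
  t = 5
  d = 5 * 2
  return 5

Answer: z = 5
y = 5
t = 5
d = 5 * 2
return 5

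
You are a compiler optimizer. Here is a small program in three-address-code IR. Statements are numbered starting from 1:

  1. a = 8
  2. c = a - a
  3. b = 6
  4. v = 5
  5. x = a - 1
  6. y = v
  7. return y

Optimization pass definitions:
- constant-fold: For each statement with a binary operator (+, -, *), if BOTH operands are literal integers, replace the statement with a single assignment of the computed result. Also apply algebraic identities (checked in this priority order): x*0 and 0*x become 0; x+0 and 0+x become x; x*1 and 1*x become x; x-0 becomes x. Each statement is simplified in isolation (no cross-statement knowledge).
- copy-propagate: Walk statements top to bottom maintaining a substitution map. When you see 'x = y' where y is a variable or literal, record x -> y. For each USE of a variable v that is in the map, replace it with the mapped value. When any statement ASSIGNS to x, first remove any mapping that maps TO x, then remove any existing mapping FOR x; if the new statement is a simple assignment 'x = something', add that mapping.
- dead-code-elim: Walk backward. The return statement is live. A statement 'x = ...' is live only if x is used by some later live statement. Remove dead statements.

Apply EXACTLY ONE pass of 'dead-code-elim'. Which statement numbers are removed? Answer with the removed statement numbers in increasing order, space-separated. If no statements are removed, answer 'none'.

Backward liveness scan:
Stmt 1 'a = 8': DEAD (a not in live set [])
Stmt 2 'c = a - a': DEAD (c not in live set [])
Stmt 3 'b = 6': DEAD (b not in live set [])
Stmt 4 'v = 5': KEEP (v is live); live-in = []
Stmt 5 'x = a - 1': DEAD (x not in live set ['v'])
Stmt 6 'y = v': KEEP (y is live); live-in = ['v']
Stmt 7 'return y': KEEP (return); live-in = ['y']
Removed statement numbers: [1, 2, 3, 5]
Surviving IR:
  v = 5
  y = v
  return y

Answer: 1 2 3 5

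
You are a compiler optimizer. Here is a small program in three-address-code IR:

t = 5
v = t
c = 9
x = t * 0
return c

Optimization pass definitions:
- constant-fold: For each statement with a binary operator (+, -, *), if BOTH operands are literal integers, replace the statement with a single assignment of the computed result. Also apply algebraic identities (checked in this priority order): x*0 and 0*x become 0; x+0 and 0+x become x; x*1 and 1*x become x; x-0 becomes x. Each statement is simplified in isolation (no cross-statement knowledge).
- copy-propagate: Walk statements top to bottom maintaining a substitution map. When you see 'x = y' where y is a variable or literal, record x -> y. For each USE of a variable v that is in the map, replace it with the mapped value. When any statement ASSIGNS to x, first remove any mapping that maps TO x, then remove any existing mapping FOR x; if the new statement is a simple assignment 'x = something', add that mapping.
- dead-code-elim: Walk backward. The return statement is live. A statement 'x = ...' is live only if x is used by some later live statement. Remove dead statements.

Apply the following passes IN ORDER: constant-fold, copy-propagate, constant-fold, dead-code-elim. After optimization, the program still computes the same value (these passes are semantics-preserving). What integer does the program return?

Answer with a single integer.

Answer: 9

Derivation:
Initial IR:
  t = 5
  v = t
  c = 9
  x = t * 0
  return c
After constant-fold (5 stmts):
  t = 5
  v = t
  c = 9
  x = 0
  return c
After copy-propagate (5 stmts):
  t = 5
  v = 5
  c = 9
  x = 0
  return 9
After constant-fold (5 stmts):
  t = 5
  v = 5
  c = 9
  x = 0
  return 9
After dead-code-elim (1 stmts):
  return 9
Evaluate:
  t = 5  =>  t = 5
  v = t  =>  v = 5
  c = 9  =>  c = 9
  x = t * 0  =>  x = 0
  return c = 9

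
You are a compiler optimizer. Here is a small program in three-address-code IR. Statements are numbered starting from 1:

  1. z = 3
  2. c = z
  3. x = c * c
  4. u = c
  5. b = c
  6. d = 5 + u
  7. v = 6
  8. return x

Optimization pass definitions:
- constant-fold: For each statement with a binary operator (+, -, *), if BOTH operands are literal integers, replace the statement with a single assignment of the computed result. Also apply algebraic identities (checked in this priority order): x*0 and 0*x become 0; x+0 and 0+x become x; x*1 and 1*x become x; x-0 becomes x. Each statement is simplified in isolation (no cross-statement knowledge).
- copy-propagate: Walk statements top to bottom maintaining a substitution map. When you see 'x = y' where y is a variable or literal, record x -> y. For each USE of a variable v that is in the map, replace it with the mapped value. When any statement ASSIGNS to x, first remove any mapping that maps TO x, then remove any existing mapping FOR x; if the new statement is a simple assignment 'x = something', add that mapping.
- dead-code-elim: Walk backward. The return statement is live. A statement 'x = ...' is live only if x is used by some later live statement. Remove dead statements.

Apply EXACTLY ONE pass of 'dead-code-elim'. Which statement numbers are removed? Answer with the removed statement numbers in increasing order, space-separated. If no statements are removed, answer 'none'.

Answer: 4 5 6 7

Derivation:
Backward liveness scan:
Stmt 1 'z = 3': KEEP (z is live); live-in = []
Stmt 2 'c = z': KEEP (c is live); live-in = ['z']
Stmt 3 'x = c * c': KEEP (x is live); live-in = ['c']
Stmt 4 'u = c': DEAD (u not in live set ['x'])
Stmt 5 'b = c': DEAD (b not in live set ['x'])
Stmt 6 'd = 5 + u': DEAD (d not in live set ['x'])
Stmt 7 'v = 6': DEAD (v not in live set ['x'])
Stmt 8 'return x': KEEP (return); live-in = ['x']
Removed statement numbers: [4, 5, 6, 7]
Surviving IR:
  z = 3
  c = z
  x = c * c
  return x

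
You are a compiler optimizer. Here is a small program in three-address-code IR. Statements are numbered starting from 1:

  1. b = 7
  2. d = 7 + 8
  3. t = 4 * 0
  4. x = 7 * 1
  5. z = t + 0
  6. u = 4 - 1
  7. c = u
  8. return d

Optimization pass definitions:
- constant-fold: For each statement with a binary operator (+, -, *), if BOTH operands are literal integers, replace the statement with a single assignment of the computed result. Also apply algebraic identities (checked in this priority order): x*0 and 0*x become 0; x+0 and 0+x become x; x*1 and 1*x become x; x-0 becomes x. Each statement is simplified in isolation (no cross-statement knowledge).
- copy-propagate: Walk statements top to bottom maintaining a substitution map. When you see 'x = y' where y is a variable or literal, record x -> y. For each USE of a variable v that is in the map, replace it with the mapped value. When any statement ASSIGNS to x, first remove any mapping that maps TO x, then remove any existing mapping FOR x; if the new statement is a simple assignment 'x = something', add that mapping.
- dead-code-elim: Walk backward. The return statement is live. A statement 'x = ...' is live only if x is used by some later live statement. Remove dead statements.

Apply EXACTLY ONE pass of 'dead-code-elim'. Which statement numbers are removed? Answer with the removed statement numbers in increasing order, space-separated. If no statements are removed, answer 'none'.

Answer: 1 3 4 5 6 7

Derivation:
Backward liveness scan:
Stmt 1 'b = 7': DEAD (b not in live set [])
Stmt 2 'd = 7 + 8': KEEP (d is live); live-in = []
Stmt 3 't = 4 * 0': DEAD (t not in live set ['d'])
Stmt 4 'x = 7 * 1': DEAD (x not in live set ['d'])
Stmt 5 'z = t + 0': DEAD (z not in live set ['d'])
Stmt 6 'u = 4 - 1': DEAD (u not in live set ['d'])
Stmt 7 'c = u': DEAD (c not in live set ['d'])
Stmt 8 'return d': KEEP (return); live-in = ['d']
Removed statement numbers: [1, 3, 4, 5, 6, 7]
Surviving IR:
  d = 7 + 8
  return d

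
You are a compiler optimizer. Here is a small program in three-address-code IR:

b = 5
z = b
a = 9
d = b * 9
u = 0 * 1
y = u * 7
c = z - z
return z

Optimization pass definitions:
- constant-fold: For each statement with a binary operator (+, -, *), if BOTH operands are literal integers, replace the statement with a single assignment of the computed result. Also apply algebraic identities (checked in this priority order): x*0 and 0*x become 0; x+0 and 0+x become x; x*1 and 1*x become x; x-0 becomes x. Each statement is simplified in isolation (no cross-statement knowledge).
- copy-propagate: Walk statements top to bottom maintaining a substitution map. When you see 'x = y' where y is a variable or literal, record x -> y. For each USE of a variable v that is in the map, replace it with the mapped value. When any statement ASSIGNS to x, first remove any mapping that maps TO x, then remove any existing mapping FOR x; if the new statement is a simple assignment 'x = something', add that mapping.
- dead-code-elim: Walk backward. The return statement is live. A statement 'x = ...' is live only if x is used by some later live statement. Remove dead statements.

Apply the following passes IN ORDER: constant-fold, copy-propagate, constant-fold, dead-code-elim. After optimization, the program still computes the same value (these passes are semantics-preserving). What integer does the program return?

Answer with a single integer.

Answer: 5

Derivation:
Initial IR:
  b = 5
  z = b
  a = 9
  d = b * 9
  u = 0 * 1
  y = u * 7
  c = z - z
  return z
After constant-fold (8 stmts):
  b = 5
  z = b
  a = 9
  d = b * 9
  u = 0
  y = u * 7
  c = z - z
  return z
After copy-propagate (8 stmts):
  b = 5
  z = 5
  a = 9
  d = 5 * 9
  u = 0
  y = 0 * 7
  c = 5 - 5
  return 5
After constant-fold (8 stmts):
  b = 5
  z = 5
  a = 9
  d = 45
  u = 0
  y = 0
  c = 0
  return 5
After dead-code-elim (1 stmts):
  return 5
Evaluate:
  b = 5  =>  b = 5
  z = b  =>  z = 5
  a = 9  =>  a = 9
  d = b * 9  =>  d = 45
  u = 0 * 1  =>  u = 0
  y = u * 7  =>  y = 0
  c = z - z  =>  c = 0
  return z = 5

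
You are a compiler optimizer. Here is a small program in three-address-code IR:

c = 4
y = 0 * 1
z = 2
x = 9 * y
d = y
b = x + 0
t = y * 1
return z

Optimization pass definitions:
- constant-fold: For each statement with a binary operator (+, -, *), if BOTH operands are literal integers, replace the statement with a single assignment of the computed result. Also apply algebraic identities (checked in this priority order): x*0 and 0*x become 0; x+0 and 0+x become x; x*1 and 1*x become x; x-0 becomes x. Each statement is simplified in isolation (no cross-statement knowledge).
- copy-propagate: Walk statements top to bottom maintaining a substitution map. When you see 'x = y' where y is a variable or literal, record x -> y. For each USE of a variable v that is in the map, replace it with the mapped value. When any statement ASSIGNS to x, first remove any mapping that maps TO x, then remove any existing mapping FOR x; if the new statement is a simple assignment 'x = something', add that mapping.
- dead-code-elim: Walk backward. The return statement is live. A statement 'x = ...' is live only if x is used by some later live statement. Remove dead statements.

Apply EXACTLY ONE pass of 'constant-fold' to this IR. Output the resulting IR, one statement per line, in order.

Applying constant-fold statement-by-statement:
  [1] c = 4  (unchanged)
  [2] y = 0 * 1  -> y = 0
  [3] z = 2  (unchanged)
  [4] x = 9 * y  (unchanged)
  [5] d = y  (unchanged)
  [6] b = x + 0  -> b = x
  [7] t = y * 1  -> t = y
  [8] return z  (unchanged)
Result (8 stmts):
  c = 4
  y = 0
  z = 2
  x = 9 * y
  d = y
  b = x
  t = y
  return z

Answer: c = 4
y = 0
z = 2
x = 9 * y
d = y
b = x
t = y
return z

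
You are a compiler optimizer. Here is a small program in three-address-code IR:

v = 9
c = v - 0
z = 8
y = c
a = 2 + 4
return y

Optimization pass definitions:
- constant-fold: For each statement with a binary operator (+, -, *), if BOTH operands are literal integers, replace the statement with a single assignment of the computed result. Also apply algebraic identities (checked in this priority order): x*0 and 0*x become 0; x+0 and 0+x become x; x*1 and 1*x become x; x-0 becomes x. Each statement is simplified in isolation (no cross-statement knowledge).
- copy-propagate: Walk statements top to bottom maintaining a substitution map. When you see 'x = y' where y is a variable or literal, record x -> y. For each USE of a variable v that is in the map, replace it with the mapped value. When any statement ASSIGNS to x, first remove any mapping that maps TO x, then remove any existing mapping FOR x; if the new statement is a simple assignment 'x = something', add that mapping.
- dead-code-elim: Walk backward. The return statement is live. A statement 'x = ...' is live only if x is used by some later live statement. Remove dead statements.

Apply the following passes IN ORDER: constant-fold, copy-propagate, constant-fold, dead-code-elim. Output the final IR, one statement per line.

Answer: return 9

Derivation:
Initial IR:
  v = 9
  c = v - 0
  z = 8
  y = c
  a = 2 + 4
  return y
After constant-fold (6 stmts):
  v = 9
  c = v
  z = 8
  y = c
  a = 6
  return y
After copy-propagate (6 stmts):
  v = 9
  c = 9
  z = 8
  y = 9
  a = 6
  return 9
After constant-fold (6 stmts):
  v = 9
  c = 9
  z = 8
  y = 9
  a = 6
  return 9
After dead-code-elim (1 stmts):
  return 9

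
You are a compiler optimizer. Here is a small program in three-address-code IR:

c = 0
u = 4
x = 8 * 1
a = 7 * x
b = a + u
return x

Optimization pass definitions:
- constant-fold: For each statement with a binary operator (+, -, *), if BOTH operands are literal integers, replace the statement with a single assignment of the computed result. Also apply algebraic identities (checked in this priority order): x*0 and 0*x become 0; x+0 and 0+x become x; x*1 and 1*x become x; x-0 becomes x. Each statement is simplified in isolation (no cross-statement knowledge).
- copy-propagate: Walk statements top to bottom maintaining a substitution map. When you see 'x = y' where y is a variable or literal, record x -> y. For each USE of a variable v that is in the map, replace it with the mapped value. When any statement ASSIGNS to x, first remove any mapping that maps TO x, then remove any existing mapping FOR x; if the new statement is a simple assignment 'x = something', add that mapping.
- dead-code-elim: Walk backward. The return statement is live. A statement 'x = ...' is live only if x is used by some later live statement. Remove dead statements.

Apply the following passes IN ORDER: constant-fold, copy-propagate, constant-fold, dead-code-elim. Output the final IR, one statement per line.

Initial IR:
  c = 0
  u = 4
  x = 8 * 1
  a = 7 * x
  b = a + u
  return x
After constant-fold (6 stmts):
  c = 0
  u = 4
  x = 8
  a = 7 * x
  b = a + u
  return x
After copy-propagate (6 stmts):
  c = 0
  u = 4
  x = 8
  a = 7 * 8
  b = a + 4
  return 8
After constant-fold (6 stmts):
  c = 0
  u = 4
  x = 8
  a = 56
  b = a + 4
  return 8
After dead-code-elim (1 stmts):
  return 8

Answer: return 8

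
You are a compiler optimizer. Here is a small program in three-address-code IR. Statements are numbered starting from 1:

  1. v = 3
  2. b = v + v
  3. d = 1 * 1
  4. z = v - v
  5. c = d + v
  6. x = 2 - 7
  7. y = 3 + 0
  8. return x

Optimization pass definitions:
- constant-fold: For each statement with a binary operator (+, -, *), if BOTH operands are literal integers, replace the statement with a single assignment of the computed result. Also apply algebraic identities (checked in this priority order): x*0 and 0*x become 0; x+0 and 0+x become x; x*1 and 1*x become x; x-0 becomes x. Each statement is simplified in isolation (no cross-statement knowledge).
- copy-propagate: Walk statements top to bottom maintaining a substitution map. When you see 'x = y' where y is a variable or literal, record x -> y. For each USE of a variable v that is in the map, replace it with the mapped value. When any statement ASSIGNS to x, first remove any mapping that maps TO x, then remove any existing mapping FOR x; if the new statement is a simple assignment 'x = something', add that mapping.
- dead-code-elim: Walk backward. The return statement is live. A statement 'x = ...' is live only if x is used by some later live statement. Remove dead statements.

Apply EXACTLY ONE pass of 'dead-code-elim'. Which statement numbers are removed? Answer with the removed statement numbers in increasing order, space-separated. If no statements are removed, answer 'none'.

Backward liveness scan:
Stmt 1 'v = 3': DEAD (v not in live set [])
Stmt 2 'b = v + v': DEAD (b not in live set [])
Stmt 3 'd = 1 * 1': DEAD (d not in live set [])
Stmt 4 'z = v - v': DEAD (z not in live set [])
Stmt 5 'c = d + v': DEAD (c not in live set [])
Stmt 6 'x = 2 - 7': KEEP (x is live); live-in = []
Stmt 7 'y = 3 + 0': DEAD (y not in live set ['x'])
Stmt 8 'return x': KEEP (return); live-in = ['x']
Removed statement numbers: [1, 2, 3, 4, 5, 7]
Surviving IR:
  x = 2 - 7
  return x

Answer: 1 2 3 4 5 7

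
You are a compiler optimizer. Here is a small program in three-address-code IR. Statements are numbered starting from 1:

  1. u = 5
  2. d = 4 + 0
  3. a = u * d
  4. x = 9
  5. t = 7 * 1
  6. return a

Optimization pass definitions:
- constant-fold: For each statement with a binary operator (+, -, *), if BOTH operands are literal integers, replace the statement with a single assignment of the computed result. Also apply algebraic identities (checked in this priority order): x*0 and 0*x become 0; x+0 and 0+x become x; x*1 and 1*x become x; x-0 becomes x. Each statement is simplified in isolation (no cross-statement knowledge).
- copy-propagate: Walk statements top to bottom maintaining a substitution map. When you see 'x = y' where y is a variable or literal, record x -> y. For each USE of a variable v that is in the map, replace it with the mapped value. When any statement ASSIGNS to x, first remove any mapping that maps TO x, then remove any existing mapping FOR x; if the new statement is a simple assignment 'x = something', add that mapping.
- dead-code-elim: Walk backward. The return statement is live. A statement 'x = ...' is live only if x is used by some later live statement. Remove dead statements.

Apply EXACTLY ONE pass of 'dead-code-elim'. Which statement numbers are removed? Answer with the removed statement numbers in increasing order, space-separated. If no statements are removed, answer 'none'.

Answer: 4 5

Derivation:
Backward liveness scan:
Stmt 1 'u = 5': KEEP (u is live); live-in = []
Stmt 2 'd = 4 + 0': KEEP (d is live); live-in = ['u']
Stmt 3 'a = u * d': KEEP (a is live); live-in = ['d', 'u']
Stmt 4 'x = 9': DEAD (x not in live set ['a'])
Stmt 5 't = 7 * 1': DEAD (t not in live set ['a'])
Stmt 6 'return a': KEEP (return); live-in = ['a']
Removed statement numbers: [4, 5]
Surviving IR:
  u = 5
  d = 4 + 0
  a = u * d
  return a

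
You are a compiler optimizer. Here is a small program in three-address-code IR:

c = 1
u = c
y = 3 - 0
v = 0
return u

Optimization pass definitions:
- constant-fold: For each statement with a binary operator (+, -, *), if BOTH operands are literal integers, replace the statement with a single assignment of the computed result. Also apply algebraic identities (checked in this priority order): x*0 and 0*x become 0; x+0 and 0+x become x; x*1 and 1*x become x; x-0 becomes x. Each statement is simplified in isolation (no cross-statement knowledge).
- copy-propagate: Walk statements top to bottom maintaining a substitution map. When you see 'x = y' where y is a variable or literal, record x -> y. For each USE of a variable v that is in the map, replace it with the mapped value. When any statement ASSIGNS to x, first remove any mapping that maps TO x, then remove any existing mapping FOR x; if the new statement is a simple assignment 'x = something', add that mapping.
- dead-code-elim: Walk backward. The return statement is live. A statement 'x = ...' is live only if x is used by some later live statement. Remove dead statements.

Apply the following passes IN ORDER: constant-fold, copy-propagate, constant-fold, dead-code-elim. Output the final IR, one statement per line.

Initial IR:
  c = 1
  u = c
  y = 3 - 0
  v = 0
  return u
After constant-fold (5 stmts):
  c = 1
  u = c
  y = 3
  v = 0
  return u
After copy-propagate (5 stmts):
  c = 1
  u = 1
  y = 3
  v = 0
  return 1
After constant-fold (5 stmts):
  c = 1
  u = 1
  y = 3
  v = 0
  return 1
After dead-code-elim (1 stmts):
  return 1

Answer: return 1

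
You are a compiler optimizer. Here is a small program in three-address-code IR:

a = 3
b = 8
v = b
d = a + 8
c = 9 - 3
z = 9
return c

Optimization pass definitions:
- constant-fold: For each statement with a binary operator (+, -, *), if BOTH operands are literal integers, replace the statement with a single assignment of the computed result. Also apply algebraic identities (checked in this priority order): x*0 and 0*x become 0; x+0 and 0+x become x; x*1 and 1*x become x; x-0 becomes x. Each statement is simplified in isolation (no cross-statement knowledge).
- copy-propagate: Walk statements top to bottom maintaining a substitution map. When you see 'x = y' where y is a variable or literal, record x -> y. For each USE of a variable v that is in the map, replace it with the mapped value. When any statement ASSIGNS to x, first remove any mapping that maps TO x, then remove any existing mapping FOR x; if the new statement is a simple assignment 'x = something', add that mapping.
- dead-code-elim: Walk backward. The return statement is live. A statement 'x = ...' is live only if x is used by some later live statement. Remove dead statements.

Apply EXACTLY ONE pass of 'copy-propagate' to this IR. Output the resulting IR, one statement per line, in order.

Answer: a = 3
b = 8
v = 8
d = 3 + 8
c = 9 - 3
z = 9
return c

Derivation:
Applying copy-propagate statement-by-statement:
  [1] a = 3  (unchanged)
  [2] b = 8  (unchanged)
  [3] v = b  -> v = 8
  [4] d = a + 8  -> d = 3 + 8
  [5] c = 9 - 3  (unchanged)
  [6] z = 9  (unchanged)
  [7] return c  (unchanged)
Result (7 stmts):
  a = 3
  b = 8
  v = 8
  d = 3 + 8
  c = 9 - 3
  z = 9
  return c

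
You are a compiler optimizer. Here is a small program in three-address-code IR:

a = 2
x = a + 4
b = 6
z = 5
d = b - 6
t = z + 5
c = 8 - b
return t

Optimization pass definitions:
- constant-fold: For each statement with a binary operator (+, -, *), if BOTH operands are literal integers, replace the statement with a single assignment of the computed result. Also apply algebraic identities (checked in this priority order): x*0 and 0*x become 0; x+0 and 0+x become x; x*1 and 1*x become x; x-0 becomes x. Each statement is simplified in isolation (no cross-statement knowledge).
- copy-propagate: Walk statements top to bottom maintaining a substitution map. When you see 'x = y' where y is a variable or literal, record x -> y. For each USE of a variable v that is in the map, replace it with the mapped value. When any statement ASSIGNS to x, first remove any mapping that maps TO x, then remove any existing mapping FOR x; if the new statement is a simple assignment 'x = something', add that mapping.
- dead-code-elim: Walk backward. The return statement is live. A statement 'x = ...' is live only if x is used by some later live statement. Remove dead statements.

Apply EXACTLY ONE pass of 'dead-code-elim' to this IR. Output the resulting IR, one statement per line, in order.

Answer: z = 5
t = z + 5
return t

Derivation:
Applying dead-code-elim statement-by-statement:
  [8] return t  -> KEEP (return); live=['t']
  [7] c = 8 - b  -> DEAD (c not live)
  [6] t = z + 5  -> KEEP; live=['z']
  [5] d = b - 6  -> DEAD (d not live)
  [4] z = 5  -> KEEP; live=[]
  [3] b = 6  -> DEAD (b not live)
  [2] x = a + 4  -> DEAD (x not live)
  [1] a = 2  -> DEAD (a not live)
Result (3 stmts):
  z = 5
  t = z + 5
  return t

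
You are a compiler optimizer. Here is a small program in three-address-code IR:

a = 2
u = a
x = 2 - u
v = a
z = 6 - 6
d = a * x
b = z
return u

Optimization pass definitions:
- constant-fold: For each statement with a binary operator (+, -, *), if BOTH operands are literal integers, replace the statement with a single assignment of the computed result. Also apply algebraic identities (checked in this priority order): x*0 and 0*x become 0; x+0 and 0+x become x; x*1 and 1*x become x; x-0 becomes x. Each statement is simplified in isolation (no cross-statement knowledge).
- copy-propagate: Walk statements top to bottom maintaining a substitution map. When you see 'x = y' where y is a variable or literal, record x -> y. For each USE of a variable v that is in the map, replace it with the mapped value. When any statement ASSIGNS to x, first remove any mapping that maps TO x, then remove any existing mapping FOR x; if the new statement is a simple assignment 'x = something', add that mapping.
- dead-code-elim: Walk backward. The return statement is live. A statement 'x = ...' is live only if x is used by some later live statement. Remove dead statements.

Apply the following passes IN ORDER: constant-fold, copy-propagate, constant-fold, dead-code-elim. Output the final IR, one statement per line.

Answer: return 2

Derivation:
Initial IR:
  a = 2
  u = a
  x = 2 - u
  v = a
  z = 6 - 6
  d = a * x
  b = z
  return u
After constant-fold (8 stmts):
  a = 2
  u = a
  x = 2 - u
  v = a
  z = 0
  d = a * x
  b = z
  return u
After copy-propagate (8 stmts):
  a = 2
  u = 2
  x = 2 - 2
  v = 2
  z = 0
  d = 2 * x
  b = 0
  return 2
After constant-fold (8 stmts):
  a = 2
  u = 2
  x = 0
  v = 2
  z = 0
  d = 2 * x
  b = 0
  return 2
After dead-code-elim (1 stmts):
  return 2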